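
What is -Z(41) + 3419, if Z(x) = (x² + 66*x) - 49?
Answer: -919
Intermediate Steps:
Z(x) = -49 + x² + 66*x
-Z(41) + 3419 = -(-49 + 41² + 66*41) + 3419 = -(-49 + 1681 + 2706) + 3419 = -1*4338 + 3419 = -4338 + 3419 = -919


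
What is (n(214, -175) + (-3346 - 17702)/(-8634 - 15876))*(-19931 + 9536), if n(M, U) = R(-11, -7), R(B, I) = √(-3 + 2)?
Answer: -7293132/817 - 10395*I ≈ -8926.7 - 10395.0*I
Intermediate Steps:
R(B, I) = I (R(B, I) = √(-1) = I)
n(M, U) = I
(n(214, -175) + (-3346 - 17702)/(-8634 - 15876))*(-19931 + 9536) = (I + (-3346 - 17702)/(-8634 - 15876))*(-19931 + 9536) = (I - 21048/(-24510))*(-10395) = (I - 21048*(-1/24510))*(-10395) = (I + 3508/4085)*(-10395) = (3508/4085 + I)*(-10395) = -7293132/817 - 10395*I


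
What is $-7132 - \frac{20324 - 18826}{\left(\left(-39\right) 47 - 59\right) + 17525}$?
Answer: $- \frac{111496054}{15633} \approx -7132.1$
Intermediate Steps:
$-7132 - \frac{20324 - 18826}{\left(\left(-39\right) 47 - 59\right) + 17525} = -7132 - \frac{1498}{\left(-1833 - 59\right) + 17525} = -7132 - \frac{1498}{-1892 + 17525} = -7132 - \frac{1498}{15633} = - \frac{111496054}{15633}$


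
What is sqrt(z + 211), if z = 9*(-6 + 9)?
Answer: sqrt(238) ≈ 15.427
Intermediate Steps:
z = 27 (z = 9*3 = 27)
sqrt(z + 211) = sqrt(27 + 211) = sqrt(238)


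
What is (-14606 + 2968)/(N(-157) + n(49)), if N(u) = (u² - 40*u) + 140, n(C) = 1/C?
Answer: -285131/761191 ≈ -0.37459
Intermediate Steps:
N(u) = 140 + u² - 40*u
(-14606 + 2968)/(N(-157) + n(49)) = (-14606 + 2968)/((140 + (-157)² - 40*(-157)) + 1/49) = -11638/((140 + 24649 + 6280) + 1/49) = -11638/(31069 + 1/49) = -11638/1522382/49 = -11638*49/1522382 = -285131/761191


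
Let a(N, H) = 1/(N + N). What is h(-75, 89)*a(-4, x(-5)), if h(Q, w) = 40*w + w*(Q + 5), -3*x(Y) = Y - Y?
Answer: 1335/4 ≈ 333.75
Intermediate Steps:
x(Y) = 0 (x(Y) = -(Y - Y)/3 = -⅓*0 = 0)
h(Q, w) = 40*w + w*(5 + Q)
a(N, H) = 1/(2*N)
h(-75, 89)*a(-4, x(-5)) = (89*(45 - 75))*((½)/(-4)) = (89*(-30))*((½)*(-¼)) = -2670*(-⅛) = 1335/4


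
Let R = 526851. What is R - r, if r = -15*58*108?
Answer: 620811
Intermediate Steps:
r = -93960 (r = -870*108 = -93960)
R - r = 526851 - 1*(-93960) = 526851 + 93960 = 620811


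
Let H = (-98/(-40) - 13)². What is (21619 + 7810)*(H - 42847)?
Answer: -503067536691/400 ≈ -1.2577e+9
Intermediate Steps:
H = 44521/400 (H = (-98*(-1/40) - 13)² = (49/20 - 13)² = (-211/20)² = 44521/400 ≈ 111.30)
(21619 + 7810)*(H - 42847) = (21619 + 7810)*(44521/400 - 42847) = 29429*(-17094279/400) = -503067536691/400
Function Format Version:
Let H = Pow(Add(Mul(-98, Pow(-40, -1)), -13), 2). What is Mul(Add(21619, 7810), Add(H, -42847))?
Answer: Rational(-503067536691, 400) ≈ -1.2577e+9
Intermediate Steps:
H = Rational(44521, 400) (H = Pow(Add(Mul(-98, Rational(-1, 40)), -13), 2) = Pow(Add(Rational(49, 20), -13), 2) = Pow(Rational(-211, 20), 2) = Rational(44521, 400) ≈ 111.30)
Mul(Add(21619, 7810), Add(H, -42847)) = Mul(Add(21619, 7810), Add(Rational(44521, 400), -42847)) = Mul(29429, Rational(-17094279, 400)) = Rational(-503067536691, 400)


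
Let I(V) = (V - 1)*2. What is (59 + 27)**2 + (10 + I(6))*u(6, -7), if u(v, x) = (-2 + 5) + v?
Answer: 7576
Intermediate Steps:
u(v, x) = 3 + v
I(V) = -2 + 2*V (I(V) = (-1 + V)*2 = -2 + 2*V)
(59 + 27)**2 + (10 + I(6))*u(6, -7) = (59 + 27)**2 + (10 + (-2 + 2*6))*(3 + 6) = 86**2 + (10 + (-2 + 12))*9 = 7396 + (10 + 10)*9 = 7396 + 20*9 = 7396 + 180 = 7576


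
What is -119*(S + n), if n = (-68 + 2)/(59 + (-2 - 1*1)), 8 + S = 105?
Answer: -45611/4 ≈ -11403.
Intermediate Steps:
S = 97 (S = -8 + 105 = 97)
n = -33/28 (n = -66/(59 + (-2 - 1)) = -66/(59 - 3) = -66/56 = -66*1/56 = -33/28 ≈ -1.1786)
-119*(S + n) = -119*(97 - 33/28) = -119*2683/28 = -45611/4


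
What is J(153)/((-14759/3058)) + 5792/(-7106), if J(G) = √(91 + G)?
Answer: -2896/3553 - 6116*√61/14759 ≈ -4.0516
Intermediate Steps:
J(153)/((-14759/3058)) + 5792/(-7106) = √(91 + 153)/((-14759/3058)) + 5792/(-7106) = √244/((-14759*1/3058)) + 5792*(-1/7106) = (2*√61)/(-14759/3058) - 2896/3553 = (2*√61)*(-3058/14759) - 2896/3553 = -6116*√61/14759 - 2896/3553 = -2896/3553 - 6116*√61/14759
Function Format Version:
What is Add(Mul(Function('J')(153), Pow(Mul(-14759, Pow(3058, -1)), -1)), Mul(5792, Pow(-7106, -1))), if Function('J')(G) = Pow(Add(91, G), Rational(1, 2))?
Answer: Add(Rational(-2896, 3553), Mul(Rational(-6116, 14759), Pow(61, Rational(1, 2)))) ≈ -4.0516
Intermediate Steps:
Add(Mul(Function('J')(153), Pow(Mul(-14759, Pow(3058, -1)), -1)), Mul(5792, Pow(-7106, -1))) = Add(Mul(Pow(Add(91, 153), Rational(1, 2)), Pow(Mul(-14759, Pow(3058, -1)), -1)), Mul(5792, Pow(-7106, -1))) = Add(Mul(Pow(244, Rational(1, 2)), Pow(Mul(-14759, Rational(1, 3058)), -1)), Mul(5792, Rational(-1, 7106))) = Add(Mul(Mul(2, Pow(61, Rational(1, 2))), Pow(Rational(-14759, 3058), -1)), Rational(-2896, 3553)) = Add(Mul(Mul(2, Pow(61, Rational(1, 2))), Rational(-3058, 14759)), Rational(-2896, 3553)) = Add(Mul(Rational(-6116, 14759), Pow(61, Rational(1, 2))), Rational(-2896, 3553)) = Add(Rational(-2896, 3553), Mul(Rational(-6116, 14759), Pow(61, Rational(1, 2))))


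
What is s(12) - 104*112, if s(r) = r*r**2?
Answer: -9920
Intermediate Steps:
s(r) = r**3
s(12) - 104*112 = 12**3 - 104*112 = 1728 - 11648 = -9920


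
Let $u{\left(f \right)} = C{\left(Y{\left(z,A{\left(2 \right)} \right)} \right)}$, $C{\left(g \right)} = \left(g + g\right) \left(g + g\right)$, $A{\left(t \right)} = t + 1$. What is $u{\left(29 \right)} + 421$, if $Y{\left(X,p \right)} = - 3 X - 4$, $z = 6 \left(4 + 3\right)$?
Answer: $68021$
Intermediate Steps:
$A{\left(t \right)} = 1 + t$
$z = 42$ ($z = 6 \cdot 7 = 42$)
$Y{\left(X,p \right)} = -4 - 3 X$
$C{\left(g \right)} = 4 g^{2}$ ($C{\left(g \right)} = 2 g 2 g = 4 g^{2}$)
$u{\left(f \right)} = 67600$ ($u{\left(f \right)} = 4 \left(-4 - 126\right)^{2} = 4 \left(-130\right)^{2} = 4 \cdot 16900 = 67600$)
$u{\left(29 \right)} + 421 = 67600 + 421 = 68021$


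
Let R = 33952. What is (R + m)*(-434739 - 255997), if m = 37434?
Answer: -49308880096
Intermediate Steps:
(R + m)*(-434739 - 255997) = (33952 + 37434)*(-434739 - 255997) = 71386*(-690736) = -49308880096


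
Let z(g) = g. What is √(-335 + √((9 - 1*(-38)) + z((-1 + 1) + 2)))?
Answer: 2*I*√82 ≈ 18.111*I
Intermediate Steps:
√(-335 + √((9 - 1*(-38)) + z((-1 + 1) + 2))) = √(-335 + √((9 - 1*(-38)) + ((-1 + 1) + 2))) = √(-335 + √((9 + 38) + (0 + 2))) = √(-335 + √(47 + 2)) = √(-335 + √49) = √(-335 + 7) = √(-328) = 2*I*√82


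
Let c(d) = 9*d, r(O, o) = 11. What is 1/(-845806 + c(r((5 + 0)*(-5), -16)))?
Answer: -1/845707 ≈ -1.1824e-6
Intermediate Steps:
1/(-845806 + c(r((5 + 0)*(-5), -16))) = 1/(-845806 + 9*11) = 1/(-845806 + 99) = 1/(-845707) = -1/845707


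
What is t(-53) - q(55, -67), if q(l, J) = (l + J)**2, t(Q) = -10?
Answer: -154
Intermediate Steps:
q(l, J) = (J + l)**2
t(-53) - q(55, -67) = -10 - (-67 + 55)**2 = -10 - 1*(-12)**2 = -10 - 1*144 = -10 - 144 = -154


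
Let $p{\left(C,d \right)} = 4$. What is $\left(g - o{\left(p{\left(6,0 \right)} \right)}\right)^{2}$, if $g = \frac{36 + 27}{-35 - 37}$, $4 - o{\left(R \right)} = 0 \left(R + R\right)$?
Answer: $\frac{1521}{64} \approx 23.766$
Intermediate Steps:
$o{\left(R \right)} = 4$ ($o{\left(R \right)} = 4 - 0 \left(R + R\right) = 4 - 0 \cdot 2 R = 4 - 0 = 4 + 0 = 4$)
$g = - \frac{7}{8}$ ($g = \frac{63}{-72} = 63 \left(- \frac{1}{72}\right) = - \frac{7}{8} \approx -0.875$)
$\left(g - o{\left(p{\left(6,0 \right)} \right)}\right)^{2} = \left(- \frac{7}{8} - 4\right)^{2} = \left(- \frac{39}{8}\right)^{2} = \frac{1521}{64}$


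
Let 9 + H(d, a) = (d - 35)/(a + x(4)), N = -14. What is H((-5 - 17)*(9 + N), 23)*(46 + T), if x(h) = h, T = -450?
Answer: 22624/9 ≈ 2513.8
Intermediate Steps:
H(d, a) = -9 + (-35 + d)/(4 + a) (H(d, a) = -9 + (d - 35)/(a + 4) = -9 + (-35 + d)/(4 + a))
H((-5 - 17)*(9 + N), 23)*(46 + T) = ((-71 + (-5 - 17)*(9 - 14) - 9*23)/(4 + 23))*(46 - 450) = ((-71 - 22*(-5) - 207)/27)*(-404) = ((-71 + 110 - 207)/27)*(-404) = ((1/27)*(-168))*(-404) = -56/9*(-404) = 22624/9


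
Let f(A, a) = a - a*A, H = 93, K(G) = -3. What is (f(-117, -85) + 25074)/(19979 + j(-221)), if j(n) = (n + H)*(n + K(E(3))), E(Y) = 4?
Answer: 15044/48651 ≈ 0.30922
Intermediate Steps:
f(A, a) = a - A*a
j(n) = (-3 + n)*(93 + n) (j(n) = (n + 93)*(n - 3) = (93 + n)*(-3 + n) = (-3 + n)*(93 + n))
(f(-117, -85) + 25074)/(19979 + j(-221)) = (-85*(1 - 1*(-117)) + 25074)/(19979 + (-279 + (-221)**2 + 90*(-221))) = (-85*(1 + 117) + 25074)/(19979 + (-279 + 48841 - 19890)) = (-85*118 + 25074)/(19979 + 28672) = (-10030 + 25074)/48651 = 15044*(1/48651) = 15044/48651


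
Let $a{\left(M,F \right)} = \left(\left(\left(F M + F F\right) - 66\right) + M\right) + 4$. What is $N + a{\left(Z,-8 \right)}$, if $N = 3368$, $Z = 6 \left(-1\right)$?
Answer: $3412$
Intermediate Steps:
$Z = -6$
$a{\left(M,F \right)} = -62 + M + F^{2} + F M$ ($a{\left(M,F \right)} = \left(\left(\left(F M + F^{2}\right) - 66\right) + M\right) + 4 = \left(\left(\left(F^{2} + F M\right) - 66\right) + M\right) + 4 = \left(\left(-66 + F^{2} + F M\right) + M\right) + 4 = \left(-66 + M + F^{2} + F M\right) + 4 = -62 + M + F^{2} + F M$)
$N + a{\left(Z,-8 \right)} = 3368 - \left(20 - 64\right) = 3368 + \left(-62 - 6 + 64 + 48\right) = 3368 + 44 = 3412$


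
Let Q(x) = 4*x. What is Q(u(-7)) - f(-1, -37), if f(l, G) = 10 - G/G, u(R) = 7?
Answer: 19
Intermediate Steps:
f(l, G) = 9 (f(l, G) = 10 - 1*1 = 10 - 1 = 9)
Q(u(-7)) - f(-1, -37) = 4*7 - 1*9 = 28 - 9 = 19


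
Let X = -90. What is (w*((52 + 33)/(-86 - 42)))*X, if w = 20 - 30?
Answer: -19125/32 ≈ -597.66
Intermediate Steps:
w = -10
(w*((52 + 33)/(-86 - 42)))*X = -10*(52 + 33)/(-86 - 42)*(-90) = -850/(-128)*(-90) = -850*(-1)/128*(-90) = -10*(-85/128)*(-90) = (425/64)*(-90) = -19125/32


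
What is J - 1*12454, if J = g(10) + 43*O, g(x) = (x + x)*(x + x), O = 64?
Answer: -9302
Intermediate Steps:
g(x) = 4*x**2 (g(x) = (2*x)*(2*x) = 4*x**2)
J = 3152 (J = 4*10**2 + 43*64 = 4*100 + 2752 = 400 + 2752 = 3152)
J - 1*12454 = 3152 - 1*12454 = 3152 - 12454 = -9302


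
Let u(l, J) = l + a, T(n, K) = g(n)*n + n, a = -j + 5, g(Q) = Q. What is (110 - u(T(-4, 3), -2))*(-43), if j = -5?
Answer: -3784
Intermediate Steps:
a = 10 (a = -1*(-5) + 5 = 5 + 5 = 10)
T(n, K) = n + n² (T(n, K) = n*n + n = n² + n = n + n²)
u(l, J) = 10 + l (u(l, J) = l + 10 = 10 + l)
(110 - u(T(-4, 3), -2))*(-43) = (110 - (10 - 4*(1 - 4)))*(-43) = (110 - (10 - 4*(-3)))*(-43) = (110 - (10 + 12))*(-43) = (110 - 1*22)*(-43) = (110 - 22)*(-43) = 88*(-43) = -3784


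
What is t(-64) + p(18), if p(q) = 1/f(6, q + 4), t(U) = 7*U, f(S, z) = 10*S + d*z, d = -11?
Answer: -81537/182 ≈ -448.01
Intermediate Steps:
f(S, z) = -11*z + 10*S (f(S, z) = 10*S - 11*z = -11*z + 10*S)
p(q) = 1/(16 - 11*q) (p(q) = 1/(-11*(q + 4) + 10*6) = 1/(-11*(4 + q) + 60) = 1/((-44 - 11*q) + 60) = 1/(16 - 11*q))
t(-64) + p(18) = 7*(-64) - 1/(-16 + 11*18) = -448 - 1/(-16 + 198) = -448 - 1/182 = -81537/182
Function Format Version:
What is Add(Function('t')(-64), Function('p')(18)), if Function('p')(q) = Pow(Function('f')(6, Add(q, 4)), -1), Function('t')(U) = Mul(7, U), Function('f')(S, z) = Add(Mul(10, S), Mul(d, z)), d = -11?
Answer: Rational(-81537, 182) ≈ -448.01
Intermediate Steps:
Function('f')(S, z) = Add(Mul(-11, z), Mul(10, S)) (Function('f')(S, z) = Add(Mul(10, S), Mul(-11, z)) = Add(Mul(-11, z), Mul(10, S)))
Function('p')(q) = Pow(Add(16, Mul(-11, q)), -1) (Function('p')(q) = Pow(Add(Mul(-11, Add(q, 4)), Mul(10, 6)), -1) = Pow(Add(Mul(-11, Add(4, q)), 60), -1) = Pow(Add(Add(-44, Mul(-11, q)), 60), -1) = Pow(Add(16, Mul(-11, q)), -1))
Add(Function('t')(-64), Function('p')(18)) = Add(Mul(7, -64), Mul(-1, Pow(Add(-16, Mul(11, 18)), -1))) = Add(-448, Mul(-1, Pow(Add(-16, 198), -1))) = Add(-448, Mul(-1, Pow(182, -1))) = Add(-448, Mul(-1, Rational(1, 182))) = Add(-448, Rational(-1, 182)) = Rational(-81537, 182)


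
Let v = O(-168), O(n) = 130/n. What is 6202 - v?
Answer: 521033/84 ≈ 6202.8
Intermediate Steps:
v = -65/84 (v = 130/(-168) = 130*(-1/168) = -65/84 ≈ -0.77381)
6202 - v = 6202 - 1*(-65/84) = 6202 + 65/84 = 521033/84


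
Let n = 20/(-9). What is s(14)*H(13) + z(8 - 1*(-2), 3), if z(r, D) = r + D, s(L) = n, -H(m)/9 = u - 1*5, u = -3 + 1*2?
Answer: -107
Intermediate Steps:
u = -1 (u = -3 + 2 = -1)
n = -20/9 (n = 20*(-1/9) = -20/9 ≈ -2.2222)
H(m) = 54 (H(m) = -9*(-1 - 1*5) = -9*(-1 - 5) = -9*(-6) = 54)
s(L) = -20/9
z(r, D) = D + r
s(14)*H(13) + z(8 - 1*(-2), 3) = -20/9*54 + (3 + (8 - 1*(-2))) = -120 + (3 + (8 + 2)) = -120 + (3 + 10) = -120 + 13 = -107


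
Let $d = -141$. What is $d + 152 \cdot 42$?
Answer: $6243$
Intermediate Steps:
$d + 152 \cdot 42 = -141 + 152 \cdot 42 = -141 + 6384 = 6243$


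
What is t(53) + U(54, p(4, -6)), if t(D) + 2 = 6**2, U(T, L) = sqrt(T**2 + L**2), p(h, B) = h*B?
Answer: 34 + 6*sqrt(97) ≈ 93.093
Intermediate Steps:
p(h, B) = B*h
U(T, L) = sqrt(L**2 + T**2)
t(D) = 34 (t(D) = -2 + 6**2 = -2 + 36 = 34)
t(53) + U(54, p(4, -6)) = 34 + sqrt((-6*4)**2 + 54**2) = 34 + sqrt((-24)**2 + 2916) = 34 + sqrt(576 + 2916) = 34 + sqrt(3492) = 34 + 6*sqrt(97)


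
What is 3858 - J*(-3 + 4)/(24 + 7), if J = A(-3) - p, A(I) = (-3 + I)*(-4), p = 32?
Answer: 119606/31 ≈ 3858.3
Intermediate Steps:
A(I) = 12 - 4*I
J = -8 (J = (12 - 4*(-3)) - 1*32 = (12 + 12) - 32 = 24 - 32 = -8)
3858 - J*(-3 + 4)/(24 + 7) = 3858 - (-8)*(-3 + 4)/(24 + 7) = 3858 - (-8)*1/31 = 3858 - (-8)*1*(1/31) = 3858 - (-8)/31 = 3858 - 1*(-8/31) = 3858 + 8/31 = 119606/31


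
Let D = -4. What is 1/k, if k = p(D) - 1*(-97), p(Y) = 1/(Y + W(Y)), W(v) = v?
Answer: 8/775 ≈ 0.010323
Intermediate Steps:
p(Y) = 1/(2*Y) (p(Y) = 1/(Y + Y) = 1/(2*Y))
k = 775/8 (k = (½)/(-4) - 1*(-97) = (½)*(-¼) + 97 = -⅛ + 97 = 775/8 ≈ 96.875)
1/k = 1/(775/8) = 8/775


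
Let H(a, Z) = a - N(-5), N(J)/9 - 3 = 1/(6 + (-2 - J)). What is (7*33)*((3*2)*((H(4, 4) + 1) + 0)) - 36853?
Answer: -68731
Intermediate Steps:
N(J) = 27 + 9/(4 - J) (N(J) = 27 + 9/(6 + (-2 - J)) = 27 + 9/(4 - J))
H(a, Z) = -28 + a (H(a, Z) = a - 9*(-13 + 3*(-5))/(-4 - 5) = a - 9*(-13 - 15)/(-9) = a - 9*(-1)*(-28)/9 = a - 1*28 = a - 28 = -28 + a)
(7*33)*((3*2)*((H(4, 4) + 1) + 0)) - 36853 = (7*33)*((3*2)*(((-28 + 4) + 1) + 0)) - 36853 = 231*(6*((-24 + 1) + 0)) - 36853 = 231*(6*(-23 + 0)) - 36853 = 231*(6*(-23)) - 36853 = 231*(-138) - 36853 = -31878 - 36853 = -68731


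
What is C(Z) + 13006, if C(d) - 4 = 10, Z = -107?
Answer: 13020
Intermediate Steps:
C(d) = 14 (C(d) = 4 + 10 = 14)
C(Z) + 13006 = 14 + 13006 = 13020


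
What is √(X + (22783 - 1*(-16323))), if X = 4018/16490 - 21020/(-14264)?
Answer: √33806986858288243630/29401670 ≈ 197.76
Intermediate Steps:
X = 50491569/29401670 (X = 4018*(1/16490) - 21020*(-1/14264) = 2009/8245 + 5255/3566 = 50491569/29401670 ≈ 1.7173)
√(X + (22783 - 1*(-16323))) = √(50491569/29401670 + (22783 - 1*(-16323))) = √(50491569/29401670 + (22783 + 16323)) = √(50491569/29401670 + 39106) = √(1149832198589/29401670) = √33806986858288243630/29401670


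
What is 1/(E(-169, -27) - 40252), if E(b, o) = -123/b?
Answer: -169/6802465 ≈ -2.4844e-5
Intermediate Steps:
1/(E(-169, -27) - 40252) = 1/(-123/(-169) - 40252) = 1/(-123*(-1/169) - 40252) = 1/(123/169 - 40252) = 1/(-6802465/169) = -169/6802465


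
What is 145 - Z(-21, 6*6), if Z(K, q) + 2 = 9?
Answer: 138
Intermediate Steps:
Z(K, q) = 7 (Z(K, q) = -2 + 9 = 7)
145 - Z(-21, 6*6) = 145 - 1*7 = 145 - 7 = 138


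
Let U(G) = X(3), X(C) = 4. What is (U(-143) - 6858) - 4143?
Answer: -10997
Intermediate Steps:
U(G) = 4
(U(-143) - 6858) - 4143 = (4 - 6858) - 4143 = -6854 - 4143 = -10997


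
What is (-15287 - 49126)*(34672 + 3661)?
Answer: -2469143529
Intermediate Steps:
(-15287 - 49126)*(34672 + 3661) = -64413*38333 = -2469143529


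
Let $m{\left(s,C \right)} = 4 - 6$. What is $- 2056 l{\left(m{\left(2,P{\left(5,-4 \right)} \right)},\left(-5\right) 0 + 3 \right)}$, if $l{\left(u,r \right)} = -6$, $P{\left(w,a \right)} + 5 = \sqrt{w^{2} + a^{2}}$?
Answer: $12336$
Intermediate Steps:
$P{\left(w,a \right)} = -5 + \sqrt{a^{2} + w^{2}}$ ($P{\left(w,a \right)} = -5 + \sqrt{w^{2} + a^{2}} = -5 + \sqrt{a^{2} + w^{2}}$)
$m{\left(s,C \right)} = -2$ ($m{\left(s,C \right)} = 4 - 6 = -2$)
$- 2056 l{\left(m{\left(2,P{\left(5,-4 \right)} \right)},\left(-5\right) 0 + 3 \right)} = \left(-2056\right) \left(-6\right) = 12336$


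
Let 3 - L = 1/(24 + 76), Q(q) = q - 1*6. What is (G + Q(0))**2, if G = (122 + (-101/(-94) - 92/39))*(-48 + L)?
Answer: 3976377551618723449/134395560000 ≈ 2.9587e+7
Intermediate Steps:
Q(q) = -6 + q (Q(q) = q - 6 = -6 + q)
L = 299/100 (L = 3 - 1/(24 + 76) = 3 - 1/100 = 299/100 ≈ 2.9900)
G = -1991886043/366600 (G = (122 + (-101/(-94) - 92/39))*(-48 + 299/100) = (122 + (-101*(-1/94) - 92*1/39))*(-4501/100) = (122 + (101/94 - 92/39))*(-4501/100) = (122 - 4709/3666)*(-4501/100) = (442543/3666)*(-4501/100) = -1991886043/366600 ≈ -5433.4)
(G + Q(0))**2 = (-1991886043/366600 + (-6 + 0))**2 = (-1991886043/366600 - 6)**2 = (-1994085643/366600)**2 = 3976377551618723449/134395560000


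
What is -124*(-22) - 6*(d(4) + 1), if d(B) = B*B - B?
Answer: 2650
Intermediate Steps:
d(B) = B**2 - B
-124*(-22) - 6*(d(4) + 1) = -124*(-22) - 6*(4*(-1 + 4) + 1) = 2728 - 6*(4*3 + 1) = 2728 - 6*(12 + 1) = 2728 - 6*13 = 2728 - 78 = 2650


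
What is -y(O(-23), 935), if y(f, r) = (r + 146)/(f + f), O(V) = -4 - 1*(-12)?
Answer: -1081/16 ≈ -67.563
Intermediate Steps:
O(V) = 8 (O(V) = -4 + 12 = 8)
y(f, r) = (146 + r)/(2*f) (y(f, r) = (146 + r)/((2*f)) = (146 + r)*(1/(2*f)) = (146 + r)/(2*f))
-y(O(-23), 935) = -(146 + 935)/(2*8) = -1081/(2*8) = -1*1081/16 = -1081/16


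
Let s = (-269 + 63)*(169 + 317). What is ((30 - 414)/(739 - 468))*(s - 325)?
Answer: 38569344/271 ≈ 1.4232e+5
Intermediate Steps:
s = -100116 (s = -206*486 = -100116)
((30 - 414)/(739 - 468))*(s - 325) = ((30 - 414)/(739 - 468))*(-100116 - 325) = -384/271*(-100441) = 38569344/271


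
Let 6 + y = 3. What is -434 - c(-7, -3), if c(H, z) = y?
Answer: -431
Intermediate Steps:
y = -3 (y = -6 + 3 = -3)
c(H, z) = -3
-434 - c(-7, -3) = -434 - 1*(-3) = -434 + 3 = -431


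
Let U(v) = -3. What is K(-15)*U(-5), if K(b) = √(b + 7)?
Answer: -6*I*√2 ≈ -8.4853*I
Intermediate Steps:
K(b) = √(7 + b)
K(-15)*U(-5) = √(7 - 15)*(-3) = √(-8)*(-3) = (2*I*√2)*(-3) = -6*I*√2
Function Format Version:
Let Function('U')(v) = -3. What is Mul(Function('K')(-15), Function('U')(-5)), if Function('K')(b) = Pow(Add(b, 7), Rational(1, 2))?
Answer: Mul(-6, I, Pow(2, Rational(1, 2))) ≈ Mul(-8.4853, I)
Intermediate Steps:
Function('K')(b) = Pow(Add(7, b), Rational(1, 2))
Mul(Function('K')(-15), Function('U')(-5)) = Mul(Pow(Add(7, -15), Rational(1, 2)), -3) = Mul(Pow(-8, Rational(1, 2)), -3) = Mul(Mul(2, I, Pow(2, Rational(1, 2))), -3) = Mul(-6, I, Pow(2, Rational(1, 2)))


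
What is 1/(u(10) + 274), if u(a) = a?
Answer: 1/284 ≈ 0.0035211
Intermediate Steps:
1/(u(10) + 274) = 1/(10 + 274) = 1/284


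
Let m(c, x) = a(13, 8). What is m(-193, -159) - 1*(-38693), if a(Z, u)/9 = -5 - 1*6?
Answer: 38594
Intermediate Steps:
a(Z, u) = -99 (a(Z, u) = 9*(-5 - 1*6) = 9*(-5 - 6) = 9*(-11) = -99)
m(c, x) = -99
m(-193, -159) - 1*(-38693) = -99 - 1*(-38693) = -99 + 38693 = 38594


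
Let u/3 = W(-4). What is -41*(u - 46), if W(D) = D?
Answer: 2378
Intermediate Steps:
u = -12 (u = 3*(-4) = -12)
-41*(u - 46) = -41*(-12 - 46) = -41*(-58) = 2378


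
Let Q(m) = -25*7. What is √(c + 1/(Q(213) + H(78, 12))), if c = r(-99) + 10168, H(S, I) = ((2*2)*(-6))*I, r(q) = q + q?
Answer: 9*√26385907/463 ≈ 99.850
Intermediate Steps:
r(q) = 2*q
Q(m) = -175
H(S, I) = -24*I (H(S, I) = (4*(-6))*I = -24*I)
c = 9970 (c = 2*(-99) + 10168 = -198 + 10168 = 9970)
√(c + 1/(Q(213) + H(78, 12))) = √(9970 + 1/(-175 - 24*12)) = √(9970 + 1/(-175 - 288)) = √(9970 + 1/(-463)) = √(9970 - 1/463) = √(4616109/463) = 9*√26385907/463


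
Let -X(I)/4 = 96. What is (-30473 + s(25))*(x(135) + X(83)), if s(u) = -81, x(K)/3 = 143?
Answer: -1374930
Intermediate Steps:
x(K) = 429 (x(K) = 3*143 = 429)
X(I) = -384 (X(I) = -4*96 = -384)
(-30473 + s(25))*(x(135) + X(83)) = (-30473 - 81)*(429 - 384) = -30554*45 = -1374930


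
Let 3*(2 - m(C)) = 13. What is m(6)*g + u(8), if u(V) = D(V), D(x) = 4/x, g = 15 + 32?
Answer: -655/6 ≈ -109.17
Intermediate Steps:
m(C) = -7/3 (m(C) = 2 - ⅓*13 = 2 - 13/3 = -7/3)
g = 47
u(V) = 4/V
m(6)*g + u(8) = -7/3*47 + 4/8 = -329/3 + 4*(⅛) = -329/3 + ½ = -655/6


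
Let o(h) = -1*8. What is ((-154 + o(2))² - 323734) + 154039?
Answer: -143451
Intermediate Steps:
o(h) = -8
((-154 + o(2))² - 323734) + 154039 = ((-154 - 8)² - 323734) + 154039 = ((-162)² - 323734) + 154039 = (26244 - 323734) + 154039 = -297490 + 154039 = -143451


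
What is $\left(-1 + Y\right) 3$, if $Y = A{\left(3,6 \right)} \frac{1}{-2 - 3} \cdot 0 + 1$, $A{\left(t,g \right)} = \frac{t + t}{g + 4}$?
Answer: $0$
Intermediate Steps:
$A{\left(t,g \right)} = \frac{2 t}{4 + g}$
$Y = 1$ ($Y = 2 \cdot 3 \frac{1}{4 + 6} \frac{1}{-2 - 3} \cdot 0 + 1 = 2 \cdot 3 \cdot \frac{1}{10} \frac{1}{-5} \cdot 0 + 1 = 2 \cdot 3 \cdot \frac{1}{10} \left(\left(- \frac{1}{5}\right) 0\right) + 1 = \frac{3}{5} \cdot 0 + 1 = 0 + 1 = 1$)
$\left(-1 + Y\right) 3 = \left(-1 + 1\right) 3 = 0 \cdot 3 = 0$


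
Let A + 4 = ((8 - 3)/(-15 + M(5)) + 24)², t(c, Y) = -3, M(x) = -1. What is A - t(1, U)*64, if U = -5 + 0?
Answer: 191769/256 ≈ 749.10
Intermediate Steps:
U = -5
A = 142617/256 (A = -4 + ((8 - 3)/(-15 - 1) + 24)² = -4 + (5/(-16) + 24)² = -4 + (5*(-1/16) + 24)² = -4 + (-5/16 + 24)² = -4 + (379/16)² = -4 + 143641/256 = 142617/256 ≈ 557.10)
A - t(1, U)*64 = 142617/256 - (-3)*64 = 142617/256 - 1*(-192) = 142617/256 + 192 = 191769/256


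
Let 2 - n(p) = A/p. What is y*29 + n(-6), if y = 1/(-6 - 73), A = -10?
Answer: -8/237 ≈ -0.033755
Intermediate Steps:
n(p) = 2 + 10/p (n(p) = 2 - (-10)/p = 2 + 10/p)
y = -1/79 (y = 1/(-79) = -1/79 ≈ -0.012658)
y*29 + n(-6) = -1/79*29 + (2 + 10/(-6)) = -29/79 + (2 + 10*(-⅙)) = -29/79 + (2 - 5/3) = -29/79 + ⅓ = -8/237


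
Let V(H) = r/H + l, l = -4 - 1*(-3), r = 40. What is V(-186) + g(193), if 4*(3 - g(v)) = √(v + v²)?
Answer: 166/93 - √37442/4 ≈ -46.590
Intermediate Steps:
l = -1 (l = -4 + 3 = -1)
V(H) = -1 + 40/H (V(H) = 40/H - 1 = -1 + 40/H)
g(v) = 3 - √(v + v²)/4
V(-186) + g(193) = (40 - 1*(-186))/(-186) + (3 - √193*√(1 + 193)/4) = -(40 + 186)/186 + (3 - √37442/4) = -1/186*226 + (3 - √37442/4) = -113/93 + (3 - √37442/4) = 166/93 - √37442/4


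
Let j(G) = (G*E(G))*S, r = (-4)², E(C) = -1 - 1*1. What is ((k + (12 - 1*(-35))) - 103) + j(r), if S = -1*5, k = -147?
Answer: -43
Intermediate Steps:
E(C) = -2 (E(C) = -1 - 1 = -2)
r = 16
S = -5
j(G) = 10*G (j(G) = (G*(-2))*(-5) = -2*G*(-5) = 10*G)
((k + (12 - 1*(-35))) - 103) + j(r) = ((-147 + (12 - 1*(-35))) - 103) + 10*16 = ((-147 + (12 + 35)) - 103) + 160 = ((-147 + 47) - 103) + 160 = (-100 - 103) + 160 = -203 + 160 = -43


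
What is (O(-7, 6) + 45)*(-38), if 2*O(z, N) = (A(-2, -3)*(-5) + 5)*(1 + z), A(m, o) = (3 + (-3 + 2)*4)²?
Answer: -1710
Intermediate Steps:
A(m, o) = 1 (A(m, o) = (3 - 1*4)² = (3 - 4)² = (-1)² = 1)
O(z, N) = 0 (O(z, N) = ((1*(-5) + 5)*(1 + z))/2 = ((-5 + 5)*(1 + z))/2 = (0*(1 + z))/2 = (½)*0 = 0)
(O(-7, 6) + 45)*(-38) = (0 + 45)*(-38) = 45*(-38) = -1710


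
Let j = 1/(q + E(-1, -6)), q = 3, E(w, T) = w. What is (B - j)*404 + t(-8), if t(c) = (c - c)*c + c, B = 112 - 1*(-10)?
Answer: 49078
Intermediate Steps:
B = 122 (B = 112 + 10 = 122)
j = ½ (j = 1/(3 - 1) = 1/2 = ½ ≈ 0.50000)
t(c) = c (t(c) = 0*c + c = 0 + c = c)
(B - j)*404 + t(-8) = (122 - 1*½)*404 - 8 = (122 - ½)*404 - 8 = (243/2)*404 - 8 = 49086 - 8 = 49078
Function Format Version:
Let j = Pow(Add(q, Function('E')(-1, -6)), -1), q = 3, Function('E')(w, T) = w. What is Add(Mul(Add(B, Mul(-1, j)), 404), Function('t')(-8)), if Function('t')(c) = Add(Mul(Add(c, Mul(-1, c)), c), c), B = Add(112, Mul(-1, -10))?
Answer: 49078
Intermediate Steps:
B = 122 (B = Add(112, 10) = 122)
j = Rational(1, 2) (j = Pow(Add(3, -1), -1) = Pow(2, -1) = Rational(1, 2) ≈ 0.50000)
Function('t')(c) = c (Function('t')(c) = Add(Mul(0, c), c) = Add(0, c) = c)
Add(Mul(Add(B, Mul(-1, j)), 404), Function('t')(-8)) = Add(Mul(Add(122, Mul(-1, Rational(1, 2))), 404), -8) = Add(Mul(Add(122, Rational(-1, 2)), 404), -8) = Add(Mul(Rational(243, 2), 404), -8) = Add(49086, -8) = 49078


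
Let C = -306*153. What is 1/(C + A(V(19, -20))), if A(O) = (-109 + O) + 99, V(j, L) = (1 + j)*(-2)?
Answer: -1/46868 ≈ -2.1337e-5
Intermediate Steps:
V(j, L) = -2 - 2*j
A(O) = -10 + O
C = -46818
1/(C + A(V(19, -20))) = 1/(-46818 + (-10 + (-2 - 2*19))) = 1/(-46818 + (-10 + (-2 - 38))) = 1/(-46818 + (-10 - 40)) = 1/(-46818 - 50) = 1/(-46868) = -1/46868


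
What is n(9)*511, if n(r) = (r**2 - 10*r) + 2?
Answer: -3577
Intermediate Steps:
n(r) = 2 + r**2 - 10*r
n(9)*511 = (2 + 9**2 - 10*9)*511 = (2 + 81 - 90)*511 = -7*511 = -3577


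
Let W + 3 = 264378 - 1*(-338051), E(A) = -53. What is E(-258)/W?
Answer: -53/602426 ≈ -8.7978e-5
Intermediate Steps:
W = 602426 (W = -3 + (264378 - 1*(-338051)) = -3 + (264378 + 338051) = -3 + 602429 = 602426)
E(-258)/W = -53/602426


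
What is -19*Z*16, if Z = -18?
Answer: 5472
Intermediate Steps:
-19*Z*16 = -19*(-18)*16 = 342*16 = 5472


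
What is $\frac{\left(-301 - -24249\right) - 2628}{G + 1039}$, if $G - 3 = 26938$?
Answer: $\frac{1066}{1399} \approx 0.76197$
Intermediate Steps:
$G = 26941$ ($G = 3 + 26938 = 26941$)
$\frac{\left(-301 - -24249\right) - 2628}{G + 1039} = \frac{\left(-301 - -24249\right) - 2628}{26941 + 1039} = \frac{\left(-301 + 24249\right) - 2628}{27980} = \left(23948 - 2628\right) \frac{1}{27980} = 21320 \cdot \frac{1}{27980} = \frac{1066}{1399}$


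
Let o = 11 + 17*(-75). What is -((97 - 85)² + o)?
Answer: 1120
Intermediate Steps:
o = -1264 (o = 11 - 1275 = -1264)
-((97 - 85)² + o) = -((97 - 85)² - 1264) = -(12² - 1264) = -(144 - 1264) = -1*(-1120) = 1120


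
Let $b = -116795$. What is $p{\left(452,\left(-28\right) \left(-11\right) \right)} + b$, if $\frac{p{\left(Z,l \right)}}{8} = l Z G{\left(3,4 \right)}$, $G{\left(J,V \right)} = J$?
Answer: $3224389$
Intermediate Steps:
$p{\left(Z,l \right)} = 24 Z l$ ($p{\left(Z,l \right)} = 8 l Z 3 = 8 Z l 3 = 8 \cdot 3 Z l = 24 Z l$)
$p{\left(452,\left(-28\right) \left(-11\right) \right)} + b = 24 \cdot 452 \left(\left(-28\right) \left(-11\right)\right) - 116795 = 24 \cdot 452 \cdot 308 - 116795 = 3341184 - 116795 = 3224389$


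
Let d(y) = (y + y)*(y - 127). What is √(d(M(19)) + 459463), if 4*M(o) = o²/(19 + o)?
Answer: √29367746/8 ≈ 677.40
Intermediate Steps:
M(o) = o²/(4*(19 + o)) (M(o) = (o²/(19 + o))/4 = o²/(4*(19 + o)))
d(y) = 2*y*(-127 + y) (d(y) = (2*y)*(-127 + y) = 2*y*(-127 + y))
√(d(M(19)) + 459463) = √(2*((¼)*19²/(19 + 19))*(-127 + (¼)*19²/(19 + 19)) + 459463) = √(2*((¼)*361/38)*(-127 + (¼)*361/38) + 459463) = √(2*((¼)*361*(1/38))*(-127 + (¼)*361*(1/38)) + 459463) = √(2*(19/8)*(-127 + 19/8) + 459463) = √(2*(19/8)*(-997/8) + 459463) = √(-18943/32 + 459463) = √(14683873/32) = √29367746/8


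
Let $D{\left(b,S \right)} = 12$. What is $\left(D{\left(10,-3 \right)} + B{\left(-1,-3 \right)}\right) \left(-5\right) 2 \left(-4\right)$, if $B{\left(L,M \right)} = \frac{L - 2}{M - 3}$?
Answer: $500$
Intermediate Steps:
$B{\left(L,M \right)} = \frac{-2 + L}{-3 + M}$
$\left(D{\left(10,-3 \right)} + B{\left(-1,-3 \right)}\right) \left(-5\right) 2 \left(-4\right) = \left(12 + \frac{-2 - 1}{-3 - 3}\right) \left(-5\right) 2 \left(-4\right) = \left(12 + \frac{1}{-6} \left(-3\right)\right) \left(\left(-10\right) \left(-4\right)\right) = \left(12 - - \frac{1}{2}\right) 40 = \left(12 + \frac{1}{2}\right) 40 = \frac{25}{2} \cdot 40 = 500$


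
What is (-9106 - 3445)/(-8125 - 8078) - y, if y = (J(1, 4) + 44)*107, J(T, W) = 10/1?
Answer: -8509853/1473 ≈ -5777.2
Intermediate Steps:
J(T, W) = 10 (J(T, W) = 10*1 = 10)
y = 5778 (y = (10 + 44)*107 = 54*107 = 5778)
(-9106 - 3445)/(-8125 - 8078) - y = (-9106 - 3445)/(-8125 - 8078) - 1*5778 = -12551/(-16203) - 5778 = -12551*(-1/16203) - 5778 = 1141/1473 - 5778 = -8509853/1473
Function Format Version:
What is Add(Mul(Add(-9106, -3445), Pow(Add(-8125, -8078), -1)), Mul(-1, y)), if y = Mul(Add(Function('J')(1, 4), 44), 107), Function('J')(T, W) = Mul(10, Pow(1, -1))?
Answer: Rational(-8509853, 1473) ≈ -5777.2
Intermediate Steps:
Function('J')(T, W) = 10 (Function('J')(T, W) = Mul(10, 1) = 10)
y = 5778 (y = Mul(Add(10, 44), 107) = Mul(54, 107) = 5778)
Add(Mul(Add(-9106, -3445), Pow(Add(-8125, -8078), -1)), Mul(-1, y)) = Add(Mul(Add(-9106, -3445), Pow(Add(-8125, -8078), -1)), Mul(-1, 5778)) = Add(Mul(-12551, Pow(-16203, -1)), -5778) = Add(Mul(-12551, Rational(-1, 16203)), -5778) = Add(Rational(1141, 1473), -5778) = Rational(-8509853, 1473)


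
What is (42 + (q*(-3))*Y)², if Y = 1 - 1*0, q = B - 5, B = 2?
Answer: 2601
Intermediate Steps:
q = -3 (q = 2 - 5 = -3)
Y = 1 (Y = 1 + 0 = 1)
(42 + (q*(-3))*Y)² = (42 - 3*(-3)*1)² = (42 + 9*1)² = (42 + 9)² = 51² = 2601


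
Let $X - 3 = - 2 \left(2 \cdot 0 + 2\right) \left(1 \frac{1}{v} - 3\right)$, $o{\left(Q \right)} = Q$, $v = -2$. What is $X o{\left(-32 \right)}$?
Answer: $-544$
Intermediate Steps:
$X = 17$ ($X = 3 - 2 \left(2 \cdot 0 + 2\right) \left(1 \frac{1}{-2} - 3\right) = 3 - 2 \left(0 + 2\right) \left(1 \left(- \frac{1}{2}\right) - 3\right) = 3 - 2 \cdot 2 \left(- \frac{1}{2} - 3\right) = 3 - 2 \cdot 2 \left(- \frac{7}{2}\right) = 3 - -14 = 3 + 14 = 17$)
$X o{\left(-32 \right)} = 17 \left(-32\right) = -544$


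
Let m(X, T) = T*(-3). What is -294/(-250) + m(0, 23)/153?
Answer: 4622/6375 ≈ 0.72502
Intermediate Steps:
m(X, T) = -3*T
-294/(-250) + m(0, 23)/153 = -294/(-250) - 3*23/153 = -294*(-1/250) - 69*1/153 = 147/125 - 23/51 = 4622/6375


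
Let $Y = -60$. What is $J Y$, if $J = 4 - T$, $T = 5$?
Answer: $60$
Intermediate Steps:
$J = -1$ ($J = 4 - 5 = -1$)
$J Y = \left(-1\right) \left(-60\right) = 60$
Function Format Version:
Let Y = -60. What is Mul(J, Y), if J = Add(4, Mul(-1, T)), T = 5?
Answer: 60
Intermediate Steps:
J = -1 (J = Add(4, Mul(-1, 5)) = Add(4, -5) = -1)
Mul(J, Y) = Mul(-1, -60) = 60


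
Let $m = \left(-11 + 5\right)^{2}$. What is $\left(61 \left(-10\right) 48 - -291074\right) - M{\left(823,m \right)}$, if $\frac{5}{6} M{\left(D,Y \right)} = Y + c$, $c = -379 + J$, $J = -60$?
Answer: $\frac{1311388}{5} \approx 2.6228 \cdot 10^{5}$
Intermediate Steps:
$c = -439$ ($c = -379 - 60 = -439$)
$m = 36$ ($m = \left(-6\right)^{2} = 36$)
$M{\left(D,Y \right)} = - \frac{2634}{5} + \frac{6 Y}{5}$ ($M{\left(D,Y \right)} = \frac{6 \left(Y - 439\right)}{5} = \frac{6 \left(-439 + Y\right)}{5} = - \frac{2634}{5} + \frac{6 Y}{5}$)
$\left(61 \left(-10\right) 48 - -291074\right) - M{\left(823,m \right)} = \left(61 \left(-10\right) 48 - -291074\right) - \left(- \frac{2634}{5} + \frac{6}{5} \cdot 36\right) = \left(\left(-610\right) 48 + 291074\right) - \left(- \frac{2634}{5} + \frac{216}{5}\right) = \left(-29280 + 291074\right) - - \frac{2418}{5} = 261794 + \frac{2418}{5} = \frac{1311388}{5}$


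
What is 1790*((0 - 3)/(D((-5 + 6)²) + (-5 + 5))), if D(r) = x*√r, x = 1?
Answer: -5370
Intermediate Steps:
D(r) = √r (D(r) = 1*√r = √r)
1790*((0 - 3)/(D((-5 + 6)²) + (-5 + 5))) = 1790*((0 - 3)/(√((-5 + 6)²) + (-5 + 5))) = 1790*(-3/(√(1²) + 0)) = 1790*(-3/(√1 + 0)) = 1790*(-3/(1 + 0)) = 1790*(-3/1) = 1790*(-3*1) = 1790*(-3) = -5370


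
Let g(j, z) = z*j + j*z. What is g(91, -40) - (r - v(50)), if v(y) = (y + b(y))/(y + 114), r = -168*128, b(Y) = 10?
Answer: 583199/41 ≈ 14224.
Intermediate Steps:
g(j, z) = 2*j*z (g(j, z) = j*z + j*z = 2*j*z)
r = -21504
v(y) = (10 + y)/(114 + y) (v(y) = (y + 10)/(y + 114) = (10 + y)/(114 + y))
g(91, -40) - (r - v(50)) = 2*91*(-40) - (-21504 - (10 + 50)/(114 + 50)) = -7280 - (-21504 - 60/164) = -7280 - (-21504 - 1*15/41) = -7280 - (-21504 - 15/41) = -7280 - 1*(-881679/41) = -7280 + 881679/41 = 583199/41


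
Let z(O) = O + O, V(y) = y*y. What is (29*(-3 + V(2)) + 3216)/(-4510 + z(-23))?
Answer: -3245/4556 ≈ -0.71225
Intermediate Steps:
V(y) = y²
z(O) = 2*O
(29*(-3 + V(2)) + 3216)/(-4510 + z(-23)) = (29*(-3 + 2²) + 3216)/(-4510 + 2*(-23)) = (29*(-3 + 4) + 3216)/(-4510 - 46) = (29*1 + 3216)/(-4556) = (29 + 3216)*(-1/4556) = 3245*(-1/4556) = -3245/4556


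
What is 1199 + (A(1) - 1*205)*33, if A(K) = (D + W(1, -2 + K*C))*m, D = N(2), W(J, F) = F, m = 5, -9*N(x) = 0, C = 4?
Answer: -5236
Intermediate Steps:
N(x) = 0 (N(x) = -⅑*0 = 0)
D = 0
A(K) = -10 + 20*K (A(K) = (0 + (-2 + K*4))*5 = (0 + (-2 + 4*K))*5 = (-2 + 4*K)*5 = -10 + 20*K)
1199 + (A(1) - 1*205)*33 = 1199 + ((-10 + 20*1) - 1*205)*33 = 1199 + ((-10 + 20) - 205)*33 = 1199 + (10 - 205)*33 = 1199 - 195*33 = 1199 - 6435 = -5236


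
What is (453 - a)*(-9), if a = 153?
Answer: -2700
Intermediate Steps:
(453 - a)*(-9) = (453 - 1*153)*(-9) = (453 - 153)*(-9) = 300*(-9) = -2700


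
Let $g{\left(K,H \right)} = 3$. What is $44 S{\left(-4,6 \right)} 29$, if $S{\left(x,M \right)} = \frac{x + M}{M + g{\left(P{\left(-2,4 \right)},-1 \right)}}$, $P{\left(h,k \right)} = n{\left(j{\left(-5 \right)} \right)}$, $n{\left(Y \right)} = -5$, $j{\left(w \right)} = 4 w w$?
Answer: $\frac{2552}{9} \approx 283.56$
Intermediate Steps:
$j{\left(w \right)} = 4 w^{2}$
$P{\left(h,k \right)} = -5$
$S{\left(x,M \right)} = \frac{M + x}{3 + M}$ ($S{\left(x,M \right)} = \frac{x + M}{M + 3} = \frac{M + x}{3 + M}$)
$44 S{\left(-4,6 \right)} 29 = 44 \frac{6 - 4}{3 + 6} \cdot 29 = 44 \cdot \frac{1}{9} \cdot 2 \cdot 29 = 44 \cdot \frac{2}{9} \cdot 29 = \frac{88}{9} \cdot 29 = \frac{2552}{9}$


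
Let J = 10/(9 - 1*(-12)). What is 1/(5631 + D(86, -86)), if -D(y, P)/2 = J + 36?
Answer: 21/116719 ≈ 0.00017992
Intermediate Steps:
J = 10/21 (J = 10/(9 + 12) = 10/21 ≈ 0.47619)
D(y, P) = -1532/21 (D(y, P) = -2*(10/21 + 36) = -2*766/21 = -1532/21)
1/(5631 + D(86, -86)) = 1/(5631 - 1532/21) = 1/(116719/21) = 21/116719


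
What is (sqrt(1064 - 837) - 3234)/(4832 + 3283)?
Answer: -1078/2705 + sqrt(227)/8115 ≈ -0.39666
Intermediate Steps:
(sqrt(1064 - 837) - 3234)/(4832 + 3283) = (sqrt(227) - 3234)/8115 = (-3234 + sqrt(227))*(1/8115) = -1078/2705 + sqrt(227)/8115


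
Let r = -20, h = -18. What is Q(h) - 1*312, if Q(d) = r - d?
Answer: -314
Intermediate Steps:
Q(d) = -20 - d
Q(h) - 1*312 = (-20 - 1*(-18)) - 1*312 = (-20 + 18) - 312 = -2 - 312 = -314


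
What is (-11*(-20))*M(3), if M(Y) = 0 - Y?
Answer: -660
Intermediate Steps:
M(Y) = -Y
(-11*(-20))*M(3) = (-11*(-20))*(-1*3) = 220*(-3) = -660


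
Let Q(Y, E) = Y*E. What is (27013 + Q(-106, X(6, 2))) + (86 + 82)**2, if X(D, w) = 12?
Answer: 53965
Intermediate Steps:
Q(Y, E) = E*Y
(27013 + Q(-106, X(6, 2))) + (86 + 82)**2 = (27013 + 12*(-106)) + (86 + 82)**2 = (27013 - 1272) + 168**2 = 25741 + 28224 = 53965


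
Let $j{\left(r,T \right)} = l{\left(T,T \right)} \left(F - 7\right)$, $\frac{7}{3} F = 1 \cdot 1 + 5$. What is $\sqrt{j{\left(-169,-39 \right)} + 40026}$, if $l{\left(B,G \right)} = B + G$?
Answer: $\frac{30 \sqrt{2198}}{7} \approx 200.93$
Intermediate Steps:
$F = \frac{18}{7}$ ($F = \frac{3 \left(1 \cdot 1 + 5\right)}{7} = \frac{3 \left(1 + 5\right)}{7} = \frac{3}{7} \cdot 6 = \frac{18}{7} \approx 2.5714$)
$j{\left(r,T \right)} = - \frac{62 T}{7}$ ($j{\left(r,T \right)} = \left(T + T\right) \left(\frac{18}{7} - 7\right) = 2 T \left(- \frac{31}{7}\right) = - \frac{62 T}{7}$)
$\sqrt{j{\left(-169,-39 \right)} + 40026} = \sqrt{\left(- \frac{62}{7}\right) \left(-39\right) + 40026} = \sqrt{\frac{2418}{7} + 40026} = \sqrt{\frac{282600}{7}} = \frac{30 \sqrt{2198}}{7}$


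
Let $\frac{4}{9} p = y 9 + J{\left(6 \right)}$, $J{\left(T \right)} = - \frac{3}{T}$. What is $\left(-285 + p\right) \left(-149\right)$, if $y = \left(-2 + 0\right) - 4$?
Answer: $\frac{485889}{8} \approx 60736.0$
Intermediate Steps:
$y = -6$ ($y = -2 - 4 = -6$)
$p = - \frac{981}{8}$ ($p = \frac{9 \left(\left(-6\right) 9 - \frac{3}{6}\right)}{4} = \frac{9 \left(-54 - \frac{1}{2}\right)}{4} = \frac{9}{4} \left(- \frac{109}{2}\right) = - \frac{981}{8} \approx -122.63$)
$\left(-285 + p\right) \left(-149\right) = \left(-285 - \frac{981}{8}\right) \left(-149\right) = \left(- \frac{3261}{8}\right) \left(-149\right) = \frac{485889}{8}$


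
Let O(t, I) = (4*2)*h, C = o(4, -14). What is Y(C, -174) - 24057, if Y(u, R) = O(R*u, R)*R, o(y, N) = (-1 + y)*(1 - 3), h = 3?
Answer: -28233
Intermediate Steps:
o(y, N) = 2 - 2*y (o(y, N) = (-1 + y)*(-2) = 2 - 2*y)
C = -6 (C = 2 - 2*4 = 2 - 8 = -6)
O(t, I) = 24 (O(t, I) = (4*2)*3 = 8*3 = 24)
Y(u, R) = 24*R
Y(C, -174) - 24057 = 24*(-174) - 24057 = -4176 - 24057 = -28233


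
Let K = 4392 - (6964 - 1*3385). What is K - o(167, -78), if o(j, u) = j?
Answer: 646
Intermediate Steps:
K = 813 (K = 4392 - (6964 - 3385) = 4392 - 1*3579 = 4392 - 3579 = 813)
K - o(167, -78) = 813 - 1*167 = 813 - 167 = 646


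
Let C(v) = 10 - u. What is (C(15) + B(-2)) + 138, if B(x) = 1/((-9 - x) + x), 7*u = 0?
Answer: 1331/9 ≈ 147.89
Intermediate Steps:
u = 0 (u = (⅐)*0 = 0)
C(v) = 10 (C(v) = 10 - 1*0 = 10 + 0 = 10)
B(x) = -⅑ (B(x) = 1/(-9) = -⅑)
(C(15) + B(-2)) + 138 = (10 - ⅑) + 138 = 89/9 + 138 = 1331/9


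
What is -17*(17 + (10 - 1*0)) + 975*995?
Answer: 969666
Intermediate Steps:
-17*(17 + (10 - 1*0)) + 975*995 = -17*(17 + (10 + 0)) + 970125 = -17*(17 + 10) + 970125 = -17*27 + 970125 = -459 + 970125 = 969666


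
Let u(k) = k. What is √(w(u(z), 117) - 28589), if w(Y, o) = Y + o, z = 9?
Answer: I*√28463 ≈ 168.71*I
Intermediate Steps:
√(w(u(z), 117) - 28589) = √((9 + 117) - 28589) = √(126 - 28589) = √(-28463) = I*√28463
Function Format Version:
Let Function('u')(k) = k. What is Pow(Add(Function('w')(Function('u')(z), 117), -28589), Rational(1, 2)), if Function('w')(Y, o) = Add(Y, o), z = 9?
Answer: Mul(I, Pow(28463, Rational(1, 2))) ≈ Mul(168.71, I)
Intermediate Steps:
Pow(Add(Function('w')(Function('u')(z), 117), -28589), Rational(1, 2)) = Pow(Add(Add(9, 117), -28589), Rational(1, 2)) = Pow(Add(126, -28589), Rational(1, 2)) = Pow(-28463, Rational(1, 2)) = Mul(I, Pow(28463, Rational(1, 2)))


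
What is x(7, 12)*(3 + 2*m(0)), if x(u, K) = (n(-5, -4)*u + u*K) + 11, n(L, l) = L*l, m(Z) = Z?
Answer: 705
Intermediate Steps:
x(u, K) = 11 + 20*u + K*u (x(u, K) = ((-5*(-4))*u + u*K) + 11 = (20*u + K*u) + 11 = 11 + 20*u + K*u)
x(7, 12)*(3 + 2*m(0)) = (11 + 20*7 + 12*7)*(3 + 2*0) = (11 + 140 + 84)*(3 + 0) = 235*3 = 705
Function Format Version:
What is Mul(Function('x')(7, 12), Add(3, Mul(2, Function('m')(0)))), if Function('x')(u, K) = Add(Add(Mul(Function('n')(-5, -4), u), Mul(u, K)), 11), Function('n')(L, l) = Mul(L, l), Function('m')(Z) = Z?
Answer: 705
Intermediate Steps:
Function('x')(u, K) = Add(11, Mul(20, u), Mul(K, u)) (Function('x')(u, K) = Add(Add(Mul(Mul(-5, -4), u), Mul(u, K)), 11) = Add(Add(Mul(20, u), Mul(K, u)), 11) = Add(11, Mul(20, u), Mul(K, u)))
Mul(Function('x')(7, 12), Add(3, Mul(2, Function('m')(0)))) = Mul(Add(11, Mul(20, 7), Mul(12, 7)), Add(3, Mul(2, 0))) = Mul(Add(11, 140, 84), Add(3, 0)) = Mul(235, 3) = 705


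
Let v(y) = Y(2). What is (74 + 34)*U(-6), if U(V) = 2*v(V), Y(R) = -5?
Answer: -1080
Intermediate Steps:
v(y) = -5
U(V) = -10 (U(V) = 2*(-5) = -10)
(74 + 34)*U(-6) = (74 + 34)*(-10) = 108*(-10) = -1080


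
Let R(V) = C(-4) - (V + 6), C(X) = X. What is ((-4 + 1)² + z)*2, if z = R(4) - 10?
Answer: -30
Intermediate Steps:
R(V) = -10 - V (R(V) = -4 - (V + 6) = -4 - (6 + V) = -4 + (-6 - V) = -10 - V)
z = -24 (z = (-10 - 1*4) - 10 = (-10 - 4) - 10 = -14 - 10 = -24)
((-4 + 1)² + z)*2 = ((-4 + 1)² - 24)*2 = ((-3)² - 24)*2 = (9 - 24)*2 = -15*2 = -30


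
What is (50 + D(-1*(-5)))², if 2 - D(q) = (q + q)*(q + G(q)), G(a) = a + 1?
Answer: 3364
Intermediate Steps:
G(a) = 1 + a
D(q) = 2 - 2*q*(1 + 2*q) (D(q) = 2 - (q + q)*(q + (1 + q)) = 2 - 2*q*(1 + 2*q))
(50 + D(-1*(-5)))² = (50 + (2 - 4*(-1*(-5))² - (-2)*(-5)))² = (50 + (2 - 4*5² - 2*5))² = (50 + (2 - 4*25 - 10))² = (50 + (2 - 100 - 10))² = (50 - 108)² = (-58)² = 3364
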